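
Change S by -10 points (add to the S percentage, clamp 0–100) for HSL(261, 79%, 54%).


Original S = 79%
Adjustment = -10 percentage points
New S = 79 + (-10) = 69
Clamp to [0, 100] → 69
= HSL(261°, 69%, 54%)


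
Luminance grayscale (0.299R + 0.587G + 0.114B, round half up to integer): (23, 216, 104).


Gray = 0.299×R + 0.587×G + 0.114×B
Gray = 0.299×23 + 0.587×216 + 0.114×104
Gray = 6.877 + 126.792 + 11.856
Gray = 145.525 → round half up → 146
Gray = 146


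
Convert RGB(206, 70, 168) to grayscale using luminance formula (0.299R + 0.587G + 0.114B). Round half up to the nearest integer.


Gray = 0.299×R + 0.587×G + 0.114×B
Gray = 0.299×206 + 0.587×70 + 0.114×168
Gray = 61.594 + 41.090 + 19.152
Gray = 121.836 → round half up → 122
Gray = 122


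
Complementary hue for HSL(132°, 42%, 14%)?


Complement = opposite side of color wheel = hue + 180°
H' = (132 + 180) mod 360 = 312°
S and L unchanged.
= HSL(312°, 42%, 14%)


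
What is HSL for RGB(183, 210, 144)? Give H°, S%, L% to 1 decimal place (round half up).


Normalize: R'=183/255≈0.7176, G'=210/255≈0.8235, B'=144/255≈0.5647
Max=210/255, Min=144/255, Δ=Max-Min=66/255
L = (Max+Min)/2 = (210+144)/510 = 354/510 = 0.69411… → L = 69.4%
L > 0.5 → S = Δ/(2-Max-Min) = 66/(510-210-144) = 66/156 = 0.42307… → S = 42.3%
(the 1/255 factors cancel in S and H, so raw channel differences can be used)
Max is G' → H = 60 × ((B-R)/Δ + 2) = 60 × ((144-183)/66 + 2)
  -39/66 + 2 = -0.5909… + 2 = 1.4090…
  H = 60 × 1.4090… = 84.545…° → H = 84.5°
= HSL(84.5°, 42.3%, 69.4%)


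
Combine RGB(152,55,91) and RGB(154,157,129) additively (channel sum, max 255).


Additive: each channel = min(255, C₁+C₂)
R: 152+154 = 306 → 255
G: 55+157 = 212 → 212
B: 91+129 = 220 → 220
= RGB(255, 212, 220)


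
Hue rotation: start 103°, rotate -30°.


New hue = (H + rotation) mod 360
New hue = (103 -30) mod 360
= 73 mod 360
= 73°


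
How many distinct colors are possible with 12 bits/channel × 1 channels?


Total bits = 12 bits/channel × 1 channels = 12 bits
Distinct colors = 2^12
= 4,096 colors


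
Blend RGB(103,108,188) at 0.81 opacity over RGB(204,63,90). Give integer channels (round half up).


C = α×F + (1-α)×B, with 1-α = 0.19
R: 0.81×103 + 0.19×204 = 83.43 + 38.76 = 122.19 → 122
G: 0.81×108 + 0.19×63 = 87.48 + 11.97 = 99.45 → 99
B: 0.81×188 + 0.19×90 = 152.28 + 17.10 = 169.38 → 169
= RGB(122, 99, 169)


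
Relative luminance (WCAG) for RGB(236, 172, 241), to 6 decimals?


Linearize each channel (sRGB transfer function): c = v/255; c_lin = c/12.92 if c ≤ 0.04045, else ((c+0.055)/1.055)^2.4
  R: 236/255 ≈ 0.925490 > 0.04045 → ((0.925490+0.055)/1.055)^2.4 ≈ 0.838799
  G: 172/255 ≈ 0.674510 > 0.04045 → ((0.674510+0.055)/1.055)^2.4 ≈ 0.412543
  B: 241/255 ≈ 0.945098 > 0.04045 → ((0.945098+0.055)/1.055)^2.4 ≈ 0.879622
R_lin = 0.838799, G_lin = 0.412543, B_lin = 0.879622
L = 0.2126×R + 0.7152×G + 0.0722×B
L = 0.2126×0.838799 + 0.7152×0.412543 + 0.0722×0.879622
L ≈ 0.536888


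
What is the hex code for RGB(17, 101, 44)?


R = 17 → 11 (hex)
G = 101 → 65 (hex)
B = 44 → 2C (hex)
Hex = #11652C


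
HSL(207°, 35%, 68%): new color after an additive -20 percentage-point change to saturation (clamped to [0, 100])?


Original S = 35%
Adjustment = -20 percentage points
New S = 35 + (-20) = 15
Clamp to [0, 100] → 15
= HSL(207°, 15%, 68%)


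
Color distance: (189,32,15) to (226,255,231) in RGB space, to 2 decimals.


d = √[(R₁-R₂)² + (G₁-G₂)² + (B₁-B₂)²]
d = √[(189-226)² + (32-255)² + (15-231)²]
d = √[1369 + 49729 + 46656]
d = √97754
d ≈ 312.66


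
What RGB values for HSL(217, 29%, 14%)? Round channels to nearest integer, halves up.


H=217°, S=0.29, L=0.14
C = (1-|2L-1|)×S = (1-|-0.72|)×0.29 = 0.0812
H' = H/60 = 217/60 ≈ 3.6167; X = C×(1-|H' mod 2 - 1|) ≈ 0.0311
m = L - C/2 = 0.14 - 0.0406 = 0.0994
Sector ⌊H'⌋ = 3 → (R',G',B') = (0.0, ≈0.0311, 0.0812)
RGB = ((R'+m)×255, (G'+m)×255, (B'+m)×255) = (25.347, 33.2843, 46.053)
Round half up → RGB(25, 33, 46)


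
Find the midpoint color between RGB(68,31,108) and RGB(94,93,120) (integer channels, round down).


Midpoint: each channel = ⌊(C₁+C₂)/2⌋
R: ⌊(68+94)/2⌋ = 81
G: ⌊(31+93)/2⌋ = 62
B: ⌊(108+120)/2⌋ = 114
= RGB(81, 62, 114)


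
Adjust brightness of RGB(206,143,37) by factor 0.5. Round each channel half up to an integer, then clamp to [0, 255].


Multiply each channel by 0.5, round half up, clamp to [0, 255]
R: 206×0.5 = 103
G: 143×0.5 = 71.5 → round → 72
B: 37×0.5 = 18.5 → round → 19
= RGB(103, 72, 19)


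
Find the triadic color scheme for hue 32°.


Triadic: equally spaced at 120° intervals
H1 = 32°
H2 = (32 + 120) mod 360 = 152°
H3 = (32 + 240) mod 360 = 272°
Triadic = 32°, 152°, 272°


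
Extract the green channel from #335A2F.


Color: #335A2F
R = 33 = 51
G = 5A = 90
B = 2F = 47
Green = 90


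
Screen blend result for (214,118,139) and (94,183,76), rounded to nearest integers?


Screen: C = 255 - (255-A)×(255-B)/255, rounded to nearest integer
R: 255 - (255-214)×(255-94)/255 = 255 - 6601/255 ≈ 255 - 25.886 = 229.114 → 229
G: 255 - (255-118)×(255-183)/255 = 255 - 9864/255 ≈ 255 - 38.682 = 216.318 → 216
B: 255 - (255-139)×(255-76)/255 = 255 - 20764/255 ≈ 255 - 81.427 = 173.573 → 174
= RGB(229, 216, 174)


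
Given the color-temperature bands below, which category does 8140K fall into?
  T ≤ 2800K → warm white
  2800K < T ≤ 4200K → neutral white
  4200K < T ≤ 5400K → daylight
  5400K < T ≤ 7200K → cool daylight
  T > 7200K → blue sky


Temperature: 8140K
8140K > 7200K → blue sky
Classification: blue sky


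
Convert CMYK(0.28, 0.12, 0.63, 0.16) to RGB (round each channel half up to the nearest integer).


R = 255 × (1-C) × (1-K) = 255 × 0.72 × 0.84 = 154.224 → 154
G = 255 × (1-M) × (1-K) = 255 × 0.88 × 0.84 = 188.496 → 188
B = 255 × (1-Y) × (1-K) = 255 × 0.37 × 0.84 = 79.254 → 79
= RGB(154, 188, 79)


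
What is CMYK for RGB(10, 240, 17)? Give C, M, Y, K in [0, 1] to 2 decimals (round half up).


R'=10/255≈0.0392, G'=240/255≈0.9412, B'=17/255≈0.0667
K = 1 - max(R',G',B') = 1 - 240/255 = 15/255 = 0.05882… → 0.06
(1-R'-K)/(1-K) simplifies to (max-R)/max with max = 240:
C = (240-10)/240 = 230/240 = 0.95833… → 0.96
M = (240-240)/240 = 0/240 = 0 → 0.00
Y = (240-17)/240 = 223/240 = 0.92916… → 0.93
= CMYK(0.96, 0.00, 0.93, 0.06)


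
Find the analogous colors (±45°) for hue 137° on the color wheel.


Base hue: 137°
Left analog: (137 - 45) mod 360 = 92°
Right analog: (137 + 45) mod 360 = 182°
Analogous hues = 92° and 182°


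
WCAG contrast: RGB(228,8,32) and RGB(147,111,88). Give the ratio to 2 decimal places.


Linearize each sRGB channel c=v/255: c/12.92 if c ≤ 0.04045 else ((c+0.055)/1.055)^2.4
L = 0.2126×R_lin + 0.7152×G_lin + 0.0722×B_lin
Color 1 (228,8,32):
  R=228: 228/255≈0.8941 > 0.04045 → ((0.8941+0.055)/1.055)^2.4 ≈ 0.77582
  G=8: 8/255≈0.0314 ≤ 0.04045 → 0.0314/12.92 ≈ 0.00243
  B=32: 32/255≈0.1255 > 0.04045 → ((0.1255+0.055)/1.055)^2.4 ≈ 0.01444
  L1 = 0.2126×0.77582 + 0.7152×0.00243 + 0.0722×0.01444 ≈ 0.16772
Color 2 (147,111,88):
  R=147: 147/255≈0.5765 > 0.04045 → ((0.5765+0.055)/1.055)^2.4 ≈ 0.29177
  G=111: 111/255≈0.4353 > 0.04045 → ((0.4353+0.055)/1.055)^2.4 ≈ 0.15896
  B=88: 88/255≈0.3451 > 0.04045 → ((0.3451+0.055)/1.055)^2.4 ≈ 0.09759
  L2 = 0.2126×0.29177 + 0.7152×0.15896 + 0.0722×0.09759 ≈ 0.18277
Lighter = 0.18277, Darker = 0.16772
Ratio = (L_lighter + 0.05) / (L_darker + 0.05)
Ratio = (0.18277 + 0.05) / (0.16772 + 0.05) = 0.23277 / 0.21772 ≈ 1.0691
Ratio ≈ 1.07:1


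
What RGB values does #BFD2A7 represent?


BF → 191 (R)
D2 → 210 (G)
A7 → 167 (B)
= RGB(191, 210, 167)


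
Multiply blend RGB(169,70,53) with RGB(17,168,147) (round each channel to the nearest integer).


Multiply: C = A×B/255, rounded to nearest integer
R: 169×17/255 = 2873/255 ≈ 11.267 → 11
G: 70×168/255 = 11760/255 ≈ 46.118 → 46
B: 53×147/255 = 7791/255 ≈ 30.553 → 31
= RGB(11, 46, 31)


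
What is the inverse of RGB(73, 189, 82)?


Invert: (255-R, 255-G, 255-B)
R: 255-73 = 182
G: 255-189 = 66
B: 255-82 = 173
= RGB(182, 66, 173)


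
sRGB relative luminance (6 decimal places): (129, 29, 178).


Linearize each channel (sRGB transfer function): c = v/255; c_lin = c/12.92 if c ≤ 0.04045, else ((c+0.055)/1.055)^2.4
  R: 129/255 ≈ 0.505882 > 0.04045 → ((0.505882+0.055)/1.055)^2.4 ≈ 0.219526
  G: 29/255 ≈ 0.113725 > 0.04045 → ((0.113725+0.055)/1.055)^2.4 ≈ 0.012286
  B: 178/255 ≈ 0.698039 > 0.04045 → ((0.698039+0.055)/1.055)^2.4 ≈ 0.445201
R_lin = 0.219526, G_lin = 0.012286, B_lin = 0.445201
L = 0.2126×R + 0.7152×G + 0.0722×B
L = 0.2126×0.219526 + 0.7152×0.012286 + 0.0722×0.445201
L ≈ 0.087602


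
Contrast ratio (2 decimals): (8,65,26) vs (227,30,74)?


Linearize each sRGB channel c=v/255: c/12.92 if c ≤ 0.04045 else ((c+0.055)/1.055)^2.4
L = 0.2126×R_lin + 0.7152×G_lin + 0.0722×B_lin
Color 1 (8,65,26):
  R=8: 8/255≈0.0314 ≤ 0.04045 → 0.0314/12.92 ≈ 0.00243
  G=65: 65/255≈0.2549 > 0.04045 → ((0.2549+0.055)/1.055)^2.4 ≈ 0.05286
  B=26: 26/255≈0.1020 > 0.04045 → ((0.1020+0.055)/1.055)^2.4 ≈ 0.01033
  L1 = 0.2126×0.00243 + 0.7152×0.05286 + 0.0722×0.01033 ≈ 0.03907
Color 2 (227,30,74):
  R=227: 227/255≈0.8902 > 0.04045 → ((0.8902+0.055)/1.055)^2.4 ≈ 0.76815
  G=30: 30/255≈0.1176 > 0.04045 → ((0.1176+0.055)/1.055)^2.4 ≈ 0.01298
  B=74: 74/255≈0.2902 > 0.04045 → ((0.2902+0.055)/1.055)^2.4 ≈ 0.06848
  L2 = 0.2126×0.76815 + 0.7152×0.01298 + 0.0722×0.06848 ≈ 0.17754
Lighter = 0.17754, Darker = 0.03907
Ratio = (L_lighter + 0.05) / (L_darker + 0.05)
Ratio = (0.17754 + 0.05) / (0.03907 + 0.05) = 0.22754 / 0.08907 ≈ 2.5547
Ratio ≈ 2.55:1


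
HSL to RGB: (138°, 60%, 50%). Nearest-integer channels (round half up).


H=138°, S=0.60, L=0.50
C = (1-|2L-1|)×S = (1-|0.00|)×0.60 = 0.6
H' = H/60 = 138/60 ≈ 2.3000; X = C×(1-|H' mod 2 - 1|) = 0.18
m = L - C/2 = 0.50 - 0.3 = 0.2
Sector ⌊H'⌋ = 2 → (R',G',B') = (0.0, 0.6, 0.18)
RGB = ((R'+m)×255, (G'+m)×255, (B'+m)×255) = (51.0, 204.0, 96.9)
Round half up → RGB(51, 204, 97)


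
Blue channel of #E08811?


Color: #E08811
R = E0 = 224
G = 88 = 136
B = 11 = 17
Blue = 17


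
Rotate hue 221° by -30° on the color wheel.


New hue = (H + rotation) mod 360
New hue = (221 -30) mod 360
= 191 mod 360
= 191°


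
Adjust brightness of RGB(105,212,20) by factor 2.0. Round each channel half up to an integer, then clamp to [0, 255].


Multiply each channel by 2.0, round half up, clamp to [0, 255]
R: 105×2.0 = 210
G: 212×2.0 = 424 → clamp → 255
B: 20×2.0 = 40
= RGB(210, 255, 40)


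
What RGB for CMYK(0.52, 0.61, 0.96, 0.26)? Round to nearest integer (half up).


R = 255 × (1-C) × (1-K) = 255 × 0.48 × 0.74 = 90.576 → 91
G = 255 × (1-M) × (1-K) = 255 × 0.39 × 0.74 = 73.593 → 74
B = 255 × (1-Y) × (1-K) = 255 × 0.04 × 0.74 = 7.548 → 8
= RGB(91, 74, 8)


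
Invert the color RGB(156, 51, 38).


Invert: (255-R, 255-G, 255-B)
R: 255-156 = 99
G: 255-51 = 204
B: 255-38 = 217
= RGB(99, 204, 217)


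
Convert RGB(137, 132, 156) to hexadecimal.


R = 137 → 89 (hex)
G = 132 → 84 (hex)
B = 156 → 9C (hex)
Hex = #89849C


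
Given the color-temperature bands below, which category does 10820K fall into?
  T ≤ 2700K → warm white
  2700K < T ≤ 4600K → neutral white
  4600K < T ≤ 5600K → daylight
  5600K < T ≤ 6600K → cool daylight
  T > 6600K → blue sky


Temperature: 10820K
10820K > 6600K → blue sky
Classification: blue sky


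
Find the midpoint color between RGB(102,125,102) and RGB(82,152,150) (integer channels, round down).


Midpoint: each channel = ⌊(C₁+C₂)/2⌋
R: ⌊(102+82)/2⌋ = 92
G: ⌊(125+152)/2⌋ = 138
B: ⌊(102+150)/2⌋ = 126
= RGB(92, 138, 126)


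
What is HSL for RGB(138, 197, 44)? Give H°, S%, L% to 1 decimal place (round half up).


Normalize: R'=138/255≈0.5412, G'=197/255≈0.7725, B'=44/255≈0.1725
Max=197/255, Min=44/255, Δ=Max-Min=153/255
L = (Max+Min)/2 = (197+44)/510 = 241/510 = 0.47254… → L = 47.3%
L ≤ 0.5 → S = Δ/(Max+Min) = 153/(197+44) = 153/241 = 0.63485… → S = 63.5%
(the 1/255 factors cancel in S and H, so raw channel differences can be used)
Max is G' → H = 60 × ((B-R)/Δ + 2) = 60 × ((44-138)/153 + 2)
  -94/153 + 2 = -0.6143… + 2 = 1.3856…
  H = 60 × 1.3856… = 83.137…° → H = 83.1°
= HSL(83.1°, 63.5%, 47.3%)


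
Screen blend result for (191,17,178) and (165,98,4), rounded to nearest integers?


Screen: C = 255 - (255-A)×(255-B)/255, rounded to nearest integer
R: 255 - (255-191)×(255-165)/255 = 255 - 5760/255 ≈ 255 - 22.588 = 232.412 → 232
G: 255 - (255-17)×(255-98)/255 = 255 - 37366/255 ≈ 255 - 146.533 = 108.467 → 108
B: 255 - (255-178)×(255-4)/255 = 255 - 19327/255 ≈ 255 - 75.792 = 179.208 → 179
= RGB(232, 108, 179)


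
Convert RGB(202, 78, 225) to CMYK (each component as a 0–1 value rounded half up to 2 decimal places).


R'=202/255≈0.7922, G'=78/255≈0.3059, B'=225/255≈0.8824
K = 1 - max(R',G',B') = 1 - 225/255 = 30/255 = 0.11764… → 0.12
(1-R'-K)/(1-K) simplifies to (max-R)/max with max = 225:
C = (225-202)/225 = 23/225 = 0.10222… → 0.10
M = (225-78)/225 = 147/225 = 0.65333… → 0.65
Y = (225-225)/225 = 0/225 = 0 → 0.00
= CMYK(0.10, 0.65, 0.00, 0.12)


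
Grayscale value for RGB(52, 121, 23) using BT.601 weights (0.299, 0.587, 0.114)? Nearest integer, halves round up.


Gray = 0.299×R + 0.587×G + 0.114×B
Gray = 0.299×52 + 0.587×121 + 0.114×23
Gray = 15.548 + 71.027 + 2.622
Gray = 89.197 → round half up → 89
Gray = 89


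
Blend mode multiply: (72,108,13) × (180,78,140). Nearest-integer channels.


Multiply: C = A×B/255, rounded to nearest integer
R: 72×180/255 = 12960/255 ≈ 50.824 → 51
G: 108×78/255 = 8424/255 ≈ 33.035 → 33
B: 13×140/255 = 1820/255 ≈ 7.137 → 7
= RGB(51, 33, 7)


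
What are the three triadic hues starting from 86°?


Triadic: equally spaced at 120° intervals
H1 = 86°
H2 = (86 + 120) mod 360 = 206°
H3 = (86 + 240) mod 360 = 326°
Triadic = 86°, 206°, 326°


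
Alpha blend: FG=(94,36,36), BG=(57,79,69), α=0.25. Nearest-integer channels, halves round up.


C = α×F + (1-α)×B, with 1-α = 0.75
R: 0.25×94 + 0.75×57 = 23.50 + 42.75 = 66.25 → 66
G: 0.25×36 + 0.75×79 = 9.00 + 59.25 = 68.25 → 68
B: 0.25×36 + 0.75×69 = 9.00 + 51.75 = 60.75 → 61
= RGB(66, 68, 61)


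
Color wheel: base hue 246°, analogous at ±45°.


Base hue: 246°
Left analog: (246 - 45) mod 360 = 201°
Right analog: (246 + 45) mod 360 = 291°
Analogous hues = 201° and 291°


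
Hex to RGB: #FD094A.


FD → 253 (R)
09 → 9 (G)
4A → 74 (B)
= RGB(253, 9, 74)


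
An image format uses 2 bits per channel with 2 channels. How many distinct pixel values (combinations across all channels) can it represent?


Total bits = 2 bits/channel × 2 channels = 4 bits
Distinct pixel values = 2^4
= 16 pixel values


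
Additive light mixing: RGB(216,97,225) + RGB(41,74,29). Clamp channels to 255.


Additive: each channel = min(255, C₁+C₂)
R: 216+41 = 257 → 255
G: 97+74 = 171 → 171
B: 225+29 = 254 → 254
= RGB(255, 171, 254)


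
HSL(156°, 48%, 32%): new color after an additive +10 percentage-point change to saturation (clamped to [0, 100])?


Original S = 48%
Adjustment = +10 percentage points
New S = 48 + (10) = 58
Clamp to [0, 100] → 58
= HSL(156°, 58%, 32%)


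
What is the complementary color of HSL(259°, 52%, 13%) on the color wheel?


Complement = opposite side of color wheel = hue + 180°
H' = (259 + 180) mod 360 = 79°
S and L unchanged.
= HSL(79°, 52%, 13%)


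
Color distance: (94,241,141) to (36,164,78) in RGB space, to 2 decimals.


d = √[(R₁-R₂)² + (G₁-G₂)² + (B₁-B₂)²]
d = √[(94-36)² + (241-164)² + (141-78)²]
d = √[3364 + 5929 + 3969]
d = √13262
d ≈ 115.16


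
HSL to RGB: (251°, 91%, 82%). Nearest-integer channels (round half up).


H=251°, S=0.91, L=0.82
C = (1-|2L-1|)×S = (1-|0.64|)×0.91 = 0.3276
H' = H/60 = 251/60 ≈ 4.1833; X = C×(1-|H' mod 2 - 1|) = 0.06006
m = L - C/2 = 0.82 - 0.1638 = 0.6562
Sector ⌊H'⌋ = 4 → (R',G',B') = (0.06006, 0.0, 0.3276)
RGB = ((R'+m)×255, (G'+m)×255, (B'+m)×255) = (182.6463, 167.331, 250.869)
Round half up → RGB(183, 167, 251)


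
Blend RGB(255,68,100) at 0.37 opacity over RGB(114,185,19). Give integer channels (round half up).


C = α×F + (1-α)×B, with 1-α = 0.63
R: 0.37×255 + 0.63×114 = 94.35 + 71.82 = 166.17 → 166
G: 0.37×68 + 0.63×185 = 25.16 + 116.55 = 141.71 → 142
B: 0.37×100 + 0.63×19 = 37.00 + 11.97 = 48.97 → 49
= RGB(166, 142, 49)


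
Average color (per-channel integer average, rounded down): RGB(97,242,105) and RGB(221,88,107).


Midpoint: each channel = ⌊(C₁+C₂)/2⌋
R: ⌊(97+221)/2⌋ = 159
G: ⌊(242+88)/2⌋ = 165
B: ⌊(105+107)/2⌋ = 106
= RGB(159, 165, 106)


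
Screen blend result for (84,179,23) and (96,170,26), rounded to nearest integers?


Screen: C = 255 - (255-A)×(255-B)/255, rounded to nearest integer
R: 255 - (255-84)×(255-96)/255 = 255 - 27189/255 ≈ 255 - 106.624 = 148.376 → 148
G: 255 - (255-179)×(255-170)/255 = 255 - 6460/255 ≈ 255 - 25.333 = 229.667 → 230
B: 255 - (255-23)×(255-26)/255 = 255 - 53128/255 ≈ 255 - 208.345 = 46.655 → 47
= RGB(148, 230, 47)


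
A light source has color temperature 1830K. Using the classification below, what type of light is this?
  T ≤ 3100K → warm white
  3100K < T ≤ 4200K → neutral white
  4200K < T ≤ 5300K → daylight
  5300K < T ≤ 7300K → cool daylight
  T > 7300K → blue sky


Temperature: 1830K
1830K ≤ 3100K → warm white
Classification: warm white


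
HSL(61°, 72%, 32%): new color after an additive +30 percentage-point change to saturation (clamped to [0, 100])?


Original S = 72%
Adjustment = +30 percentage points
New S = 72 + (30) = 102
Clamp to [0, 100] → 100
= HSL(61°, 100%, 32%)


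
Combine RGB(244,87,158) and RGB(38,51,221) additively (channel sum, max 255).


Additive: each channel = min(255, C₁+C₂)
R: 244+38 = 282 → 255
G: 87+51 = 138 → 138
B: 158+221 = 379 → 255
= RGB(255, 138, 255)


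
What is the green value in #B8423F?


Color: #B8423F
R = B8 = 184
G = 42 = 66
B = 3F = 63
Green = 66


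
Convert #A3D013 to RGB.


A3 → 163 (R)
D0 → 208 (G)
13 → 19 (B)
= RGB(163, 208, 19)


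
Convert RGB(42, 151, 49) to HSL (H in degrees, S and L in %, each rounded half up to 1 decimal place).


Normalize: R'=42/255≈0.1647, G'=151/255≈0.5922, B'=49/255≈0.1922
Max=151/255, Min=42/255, Δ=Max-Min=109/255
L = (Max+Min)/2 = (151+42)/510 = 193/510 = 0.37843… → L = 37.8%
L ≤ 0.5 → S = Δ/(Max+Min) = 109/(151+42) = 109/193 = 0.56476… → S = 56.5%
(the 1/255 factors cancel in S and H, so raw channel differences can be used)
Max is G' → H = 60 × ((B-R)/Δ + 2) = 60 × ((49-42)/109 + 2)
  7/109 + 2 = 0.0642… + 2 = 2.0642…
  H = 60 × 2.0642… = 123.853…° → H = 123.9°
= HSL(123.9°, 56.5%, 37.8%)


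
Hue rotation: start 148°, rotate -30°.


New hue = (H + rotation) mod 360
New hue = (148 -30) mod 360
= 118 mod 360
= 118°


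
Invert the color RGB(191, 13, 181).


Invert: (255-R, 255-G, 255-B)
R: 255-191 = 64
G: 255-13 = 242
B: 255-181 = 74
= RGB(64, 242, 74)


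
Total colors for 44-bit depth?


Colors = 2^bits = 2^44
= 17,592,186,044,416 colors


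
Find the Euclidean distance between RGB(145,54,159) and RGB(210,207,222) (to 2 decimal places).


d = √[(R₁-R₂)² + (G₁-G₂)² + (B₁-B₂)²]
d = √[(145-210)² + (54-207)² + (159-222)²]
d = √[4225 + 23409 + 3969]
d = √31603
d ≈ 177.77


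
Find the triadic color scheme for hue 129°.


Triadic: equally spaced at 120° intervals
H1 = 129°
H2 = (129 + 120) mod 360 = 249°
H3 = (129 + 240) mod 360 = 9°
Triadic = 129°, 249°, 9°


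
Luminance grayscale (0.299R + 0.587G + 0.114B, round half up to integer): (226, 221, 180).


Gray = 0.299×R + 0.587×G + 0.114×B
Gray = 0.299×226 + 0.587×221 + 0.114×180
Gray = 67.574 + 129.727 + 20.520
Gray = 217.821 → round half up → 218
Gray = 218


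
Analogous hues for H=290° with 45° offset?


Base hue: 290°
Left analog: (290 - 45) mod 360 = 245°
Right analog: (290 + 45) mod 360 = 335°
Analogous hues = 245° and 335°


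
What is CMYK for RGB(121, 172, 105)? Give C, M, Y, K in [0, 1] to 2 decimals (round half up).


R'=121/255≈0.4745, G'=172/255≈0.6745, B'=105/255≈0.4118
K = 1 - max(R',G',B') = 1 - 172/255 = 83/255 = 0.32549… → 0.33
(1-R'-K)/(1-K) simplifies to (max-R)/max with max = 172:
C = (172-121)/172 = 51/172 = 0.29651… → 0.30
M = (172-172)/172 = 0/172 = 0 → 0.00
Y = (172-105)/172 = 67/172 = 0.38953… → 0.39
= CMYK(0.30, 0.00, 0.39, 0.33)


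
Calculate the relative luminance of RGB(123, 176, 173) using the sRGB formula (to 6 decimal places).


Linearize each channel (sRGB transfer function): c = v/255; c_lin = c/12.92 if c ≤ 0.04045, else ((c+0.055)/1.055)^2.4
  R: 123/255 ≈ 0.482353 > 0.04045 → ((0.482353+0.055)/1.055)^2.4 ≈ 0.198069
  G: 176/255 ≈ 0.690196 > 0.04045 → ((0.690196+0.055)/1.055)^2.4 ≈ 0.434154
  B: 173/255 ≈ 0.678431 > 0.04045 → ((0.678431+0.055)/1.055)^2.4 ≈ 0.417885
R_lin = 0.198069, G_lin = 0.434154, B_lin = 0.417885
L = 0.2126×R + 0.7152×G + 0.0722×B
L = 0.2126×0.198069 + 0.7152×0.434154 + 0.0722×0.417885
L ≈ 0.382788


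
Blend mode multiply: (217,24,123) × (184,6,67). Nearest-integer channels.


Multiply: C = A×B/255, rounded to nearest integer
R: 217×184/255 = 39928/255 ≈ 156.580 → 157
G: 24×6/255 = 144/255 ≈ 0.565 → 1
B: 123×67/255 = 8241/255 ≈ 32.318 → 32
= RGB(157, 1, 32)


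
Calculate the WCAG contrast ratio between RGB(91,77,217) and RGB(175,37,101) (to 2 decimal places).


Linearize each sRGB channel c=v/255: c/12.92 if c ≤ 0.04045 else ((c+0.055)/1.055)^2.4
L = 0.2126×R_lin + 0.7152×G_lin + 0.0722×B_lin
Color 1 (91,77,217):
  R=91: 91/255≈0.3569 > 0.04045 → ((0.3569+0.055)/1.055)^2.4 ≈ 0.10462
  G=77: 77/255≈0.3020 > 0.04045 → ((0.3020+0.055)/1.055)^2.4 ≈ 0.07421
  B=217: 217/255≈0.8510 > 0.04045 → ((0.8510+0.055)/1.055)^2.4 ≈ 0.69387
  L1 = 0.2126×0.10462 + 0.7152×0.07421 + 0.0722×0.69387 ≈ 0.12542
Color 2 (175,37,101):
  R=175: 175/255≈0.6863 > 0.04045 → ((0.6863+0.055)/1.055)^2.4 ≈ 0.42869
  G=37: 37/255≈0.1451 > 0.04045 → ((0.1451+0.055)/1.055)^2.4 ≈ 0.01850
  B=101: 101/255≈0.3961 > 0.04045 → ((0.3961+0.055)/1.055)^2.4 ≈ 0.13014
  L2 = 0.2126×0.42869 + 0.7152×0.01850 + 0.0722×0.13014 ≈ 0.11377
Lighter = 0.12542, Darker = 0.11377
Ratio = (L_lighter + 0.05) / (L_darker + 0.05)
Ratio = (0.12542 + 0.05) / (0.11377 + 0.05) = 0.17542 / 0.16377 ≈ 1.0711
Ratio ≈ 1.07:1


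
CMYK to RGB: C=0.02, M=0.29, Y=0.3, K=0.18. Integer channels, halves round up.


R = 255 × (1-C) × (1-K) = 255 × 0.98 × 0.82 = 204.918 → 205
G = 255 × (1-M) × (1-K) = 255 × 0.71 × 0.82 = 148.461 → 148
B = 255 × (1-Y) × (1-K) = 255 × 0.70 × 0.82 = 146.37 → 146
= RGB(205, 148, 146)


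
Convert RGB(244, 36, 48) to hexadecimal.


R = 244 → F4 (hex)
G = 36 → 24 (hex)
B = 48 → 30 (hex)
Hex = #F42430


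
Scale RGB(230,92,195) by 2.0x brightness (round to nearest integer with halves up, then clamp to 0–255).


Multiply each channel by 2.0, round half up, clamp to [0, 255]
R: 230×2.0 = 460 → clamp → 255
G: 92×2.0 = 184
B: 195×2.0 = 390 → clamp → 255
= RGB(255, 184, 255)


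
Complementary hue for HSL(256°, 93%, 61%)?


Complement = opposite side of color wheel = hue + 180°
H' = (256 + 180) mod 360 = 76°
S and L unchanged.
= HSL(76°, 93%, 61%)


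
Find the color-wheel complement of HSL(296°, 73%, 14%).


Complement = opposite side of color wheel = hue + 180°
H' = (296 + 180) mod 360 = 116°
S and L unchanged.
= HSL(116°, 73%, 14%)


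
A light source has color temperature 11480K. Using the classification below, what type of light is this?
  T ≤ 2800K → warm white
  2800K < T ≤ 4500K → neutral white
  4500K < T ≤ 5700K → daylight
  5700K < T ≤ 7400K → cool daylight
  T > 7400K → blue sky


Temperature: 11480K
11480K > 7400K → blue sky
Classification: blue sky


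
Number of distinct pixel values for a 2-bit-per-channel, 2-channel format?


Total bits = 2 bits/channel × 2 channels = 4 bits
Distinct pixel values = 2^4
= 16 pixel values


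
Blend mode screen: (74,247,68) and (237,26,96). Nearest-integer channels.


Screen: C = 255 - (255-A)×(255-B)/255, rounded to nearest integer
R: 255 - (255-74)×(255-237)/255 = 255 - 3258/255 ≈ 255 - 12.776 = 242.224 → 242
G: 255 - (255-247)×(255-26)/255 = 255 - 1832/255 ≈ 255 - 7.184 = 247.816 → 248
B: 255 - (255-68)×(255-96)/255 = 255 - 29733/255 ≈ 255 - 116.600 = 138.400 → 138
= RGB(242, 248, 138)


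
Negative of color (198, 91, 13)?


Invert: (255-R, 255-G, 255-B)
R: 255-198 = 57
G: 255-91 = 164
B: 255-13 = 242
= RGB(57, 164, 242)


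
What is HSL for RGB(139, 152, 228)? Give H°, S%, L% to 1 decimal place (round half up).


Normalize: R'=139/255≈0.5451, G'=152/255≈0.5961, B'=228/255≈0.8941
Max=228/255, Min=139/255, Δ=Max-Min=89/255
L = (Max+Min)/2 = (228+139)/510 = 367/510 = 0.71960… → L = 72.0%
L > 0.5 → S = Δ/(2-Max-Min) = 89/(510-228-139) = 89/143 = 0.62237… → S = 62.2%
(the 1/255 factors cancel in S and H, so raw channel differences can be used)
Max is B' → H = 60 × ((R-G)/Δ + 4) = 60 × ((139-152)/89 + 4)
  -13/89 + 4 = -0.1460… + 4 = 3.8539…
  H = 60 × 3.8539… = 231.235…° → H = 231.2°
= HSL(231.2°, 62.2%, 72.0%)


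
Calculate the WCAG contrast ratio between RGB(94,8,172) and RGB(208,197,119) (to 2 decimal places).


Linearize each sRGB channel c=v/255: c/12.92 if c ≤ 0.04045 else ((c+0.055)/1.055)^2.4
L = 0.2126×R_lin + 0.7152×G_lin + 0.0722×B_lin
Color 1 (94,8,172):
  R=94: 94/255≈0.3686 > 0.04045 → ((0.3686+0.055)/1.055)^2.4 ≈ 0.11193
  G=8: 8/255≈0.0314 ≤ 0.04045 → 0.0314/12.92 ≈ 0.00243
  B=172: 172/255≈0.6745 > 0.04045 → ((0.6745+0.055)/1.055)^2.4 ≈ 0.41254
  L1 = 0.2126×0.11193 + 0.7152×0.00243 + 0.0722×0.41254 ≈ 0.05532
Color 2 (208,197,119):
  R=208: 208/255≈0.8157 > 0.04045 → ((0.8157+0.055)/1.055)^2.4 ≈ 0.63076
  G=197: 197/255≈0.7725 > 0.04045 → ((0.7725+0.055)/1.055)^2.4 ≈ 0.55834
  B=119: 119/255≈0.4667 > 0.04045 → ((0.4667+0.055)/1.055)^2.4 ≈ 0.18447
  L2 = 0.2126×0.63076 + 0.7152×0.55834 + 0.0722×0.18447 ≈ 0.54674
Lighter = 0.54674, Darker = 0.05532
Ratio = (L_lighter + 0.05) / (L_darker + 0.05)
Ratio = (0.54674 + 0.05) / (0.05532 + 0.05) = 0.59674 / 0.10532 ≈ 5.6660
Ratio ≈ 5.67:1


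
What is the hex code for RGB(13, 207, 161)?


R = 13 → 0D (hex)
G = 207 → CF (hex)
B = 161 → A1 (hex)
Hex = #0DCFA1


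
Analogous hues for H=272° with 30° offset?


Base hue: 272°
Left analog: (272 - 30) mod 360 = 242°
Right analog: (272 + 30) mod 360 = 302°
Analogous hues = 242° and 302°


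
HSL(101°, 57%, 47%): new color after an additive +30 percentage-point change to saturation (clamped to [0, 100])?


Original S = 57%
Adjustment = +30 percentage points
New S = 57 + (30) = 87
Clamp to [0, 100] → 87
= HSL(101°, 87%, 47%)


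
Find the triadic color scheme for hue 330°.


Triadic: equally spaced at 120° intervals
H1 = 330°
H2 = (330 + 120) mod 360 = 90°
H3 = (330 + 240) mod 360 = 210°
Triadic = 330°, 90°, 210°


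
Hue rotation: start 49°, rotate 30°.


New hue = (H + rotation) mod 360
New hue = (49 + 30) mod 360
= 79 mod 360
= 79°


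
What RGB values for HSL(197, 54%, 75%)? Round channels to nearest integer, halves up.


H=197°, S=0.54, L=0.75
C = (1-|2L-1|)×S = (1-|0.50|)×0.54 = 0.27
H' = H/60 = 197/60 ≈ 3.2833; X = C×(1-|H' mod 2 - 1|) = 0.1935
m = L - C/2 = 0.75 - 0.135 = 0.615
Sector ⌊H'⌋ = 3 → (R',G',B') = (0.0, 0.1935, 0.27)
RGB = ((R'+m)×255, (G'+m)×255, (B'+m)×255) = (156.825, 206.1675, 225.675)
Round half up → RGB(157, 206, 226)


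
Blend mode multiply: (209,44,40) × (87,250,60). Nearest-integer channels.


Multiply: C = A×B/255, rounded to nearest integer
R: 209×87/255 = 18183/255 ≈ 71.306 → 71
G: 44×250/255 = 11000/255 ≈ 43.137 → 43
B: 40×60/255 = 2400/255 ≈ 9.412 → 9
= RGB(71, 43, 9)


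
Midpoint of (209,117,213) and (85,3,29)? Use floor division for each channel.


Midpoint: each channel = ⌊(C₁+C₂)/2⌋
R: ⌊(209+85)/2⌋ = 147
G: ⌊(117+3)/2⌋ = 60
B: ⌊(213+29)/2⌋ = 121
= RGB(147, 60, 121)


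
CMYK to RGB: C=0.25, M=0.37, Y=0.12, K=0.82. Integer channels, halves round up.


R = 255 × (1-C) × (1-K) = 255 × 0.75 × 0.18 = 34.425 → 34
G = 255 × (1-M) × (1-K) = 255 × 0.63 × 0.18 = 28.917 → 29
B = 255 × (1-Y) × (1-K) = 255 × 0.88 × 0.18 = 40.392 → 40
= RGB(34, 29, 40)


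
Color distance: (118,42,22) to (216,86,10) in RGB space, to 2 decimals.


d = √[(R₁-R₂)² + (G₁-G₂)² + (B₁-B₂)²]
d = √[(118-216)² + (42-86)² + (22-10)²]
d = √[9604 + 1936 + 144]
d = √11684
d ≈ 108.09


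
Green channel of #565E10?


Color: #565E10
R = 56 = 86
G = 5E = 94
B = 10 = 16
Green = 94


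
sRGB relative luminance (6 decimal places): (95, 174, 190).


Linearize each channel (sRGB transfer function): c = v/255; c_lin = c/12.92 if c ≤ 0.04045, else ((c+0.055)/1.055)^2.4
  R: 95/255 ≈ 0.372549 > 0.04045 → ((0.372549+0.055)/1.055)^2.4 ≈ 0.114435
  G: 174/255 ≈ 0.682353 > 0.04045 → ((0.682353+0.055)/1.055)^2.4 ≈ 0.423268
  B: 190/255 ≈ 0.745098 > 0.04045 → ((0.745098+0.055)/1.055)^2.4 ≈ 0.514918
R_lin = 0.114435, G_lin = 0.423268, B_lin = 0.514918
L = 0.2126×R + 0.7152×G + 0.0722×B
L = 0.2126×0.114435 + 0.7152×0.423268 + 0.0722×0.514918
L ≈ 0.364227


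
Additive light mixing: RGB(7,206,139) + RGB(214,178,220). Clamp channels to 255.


Additive: each channel = min(255, C₁+C₂)
R: 7+214 = 221 → 221
G: 206+178 = 384 → 255
B: 139+220 = 359 → 255
= RGB(221, 255, 255)


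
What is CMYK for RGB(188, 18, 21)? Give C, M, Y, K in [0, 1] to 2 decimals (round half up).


R'=188/255≈0.7373, G'=18/255≈0.0706, B'=21/255≈0.0824
K = 1 - max(R',G',B') = 1 - 188/255 = 67/255 = 0.26274… → 0.26
(1-R'-K)/(1-K) simplifies to (max-R)/max with max = 188:
C = (188-188)/188 = 0/188 = 0 → 0.00
M = (188-18)/188 = 170/188 = 0.90425… → 0.90
Y = (188-21)/188 = 167/188 = 0.88829… → 0.89
= CMYK(0.00, 0.90, 0.89, 0.26)


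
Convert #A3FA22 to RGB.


A3 → 163 (R)
FA → 250 (G)
22 → 34 (B)
= RGB(163, 250, 34)


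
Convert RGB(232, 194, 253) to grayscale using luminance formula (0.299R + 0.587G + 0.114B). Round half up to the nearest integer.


Gray = 0.299×R + 0.587×G + 0.114×B
Gray = 0.299×232 + 0.587×194 + 0.114×253
Gray = 69.368 + 113.878 + 28.842
Gray = 212.088 → round half up → 212
Gray = 212


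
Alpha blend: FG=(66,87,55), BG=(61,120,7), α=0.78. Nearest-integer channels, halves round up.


C = α×F + (1-α)×B, with 1-α = 0.22
R: 0.78×66 + 0.22×61 = 51.48 + 13.42 = 64.90 → 65
G: 0.78×87 + 0.22×120 = 67.86 + 26.40 = 94.26 → 94
B: 0.78×55 + 0.22×7 = 42.90 + 1.54 = 44.44 → 44
= RGB(65, 94, 44)


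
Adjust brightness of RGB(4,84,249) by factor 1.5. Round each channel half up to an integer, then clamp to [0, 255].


Multiply each channel by 1.5, round half up, clamp to [0, 255]
R: 4×1.5 = 6
G: 84×1.5 = 126
B: 249×1.5 = 373.5 → round → 374 → clamp → 255
= RGB(6, 126, 255)


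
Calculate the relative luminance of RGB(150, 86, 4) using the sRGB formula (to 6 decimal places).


Linearize each channel (sRGB transfer function): c = v/255; c_lin = c/12.92 if c ≤ 0.04045, else ((c+0.055)/1.055)^2.4
  R: 150/255 ≈ 0.588235 > 0.04045 → ((0.588235+0.055)/1.055)^2.4 ≈ 0.304987
  G: 86/255 ≈ 0.337255 > 0.04045 → ((0.337255+0.055)/1.055)^2.4 ≈ 0.093059
  B: 4/255 ≈ 0.015686 ≤ 0.04045 → 0.015686/12.92 ≈ 0.001214
R_lin = 0.304987, G_lin = 0.093059, B_lin = 0.001214
L = 0.2126×R + 0.7152×G + 0.0722×B
L = 0.2126×0.304987 + 0.7152×0.093059 + 0.0722×0.001214
L ≈ 0.131484


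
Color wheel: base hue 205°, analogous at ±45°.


Base hue: 205°
Left analog: (205 - 45) mod 360 = 160°
Right analog: (205 + 45) mod 360 = 250°
Analogous hues = 160° and 250°


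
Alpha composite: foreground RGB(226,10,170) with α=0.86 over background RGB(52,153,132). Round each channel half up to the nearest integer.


C = α×F + (1-α)×B, with 1-α = 0.14
R: 0.86×226 + 0.14×52 = 194.36 + 7.28 = 201.64 → 202
G: 0.86×10 + 0.14×153 = 8.60 + 21.42 = 30.02 → 30
B: 0.86×170 + 0.14×132 = 146.20 + 18.48 = 164.68 → 165
= RGB(202, 30, 165)


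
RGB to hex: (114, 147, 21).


R = 114 → 72 (hex)
G = 147 → 93 (hex)
B = 21 → 15 (hex)
Hex = #729315


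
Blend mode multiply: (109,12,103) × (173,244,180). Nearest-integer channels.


Multiply: C = A×B/255, rounded to nearest integer
R: 109×173/255 = 18857/255 ≈ 73.949 → 74
G: 12×244/255 = 2928/255 ≈ 11.482 → 11
B: 103×180/255 = 18540/255 ≈ 72.706 → 73
= RGB(74, 11, 73)


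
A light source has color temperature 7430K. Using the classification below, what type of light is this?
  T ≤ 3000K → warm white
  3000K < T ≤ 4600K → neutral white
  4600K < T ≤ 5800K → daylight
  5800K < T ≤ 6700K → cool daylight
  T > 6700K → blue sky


Temperature: 7430K
7430K > 6700K → blue sky
Classification: blue sky


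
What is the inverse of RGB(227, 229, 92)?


Invert: (255-R, 255-G, 255-B)
R: 255-227 = 28
G: 255-229 = 26
B: 255-92 = 163
= RGB(28, 26, 163)


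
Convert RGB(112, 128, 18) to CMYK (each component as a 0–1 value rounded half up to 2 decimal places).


R'=112/255≈0.4392, G'=128/255≈0.5020, B'=18/255≈0.0706
K = 1 - max(R',G',B') = 1 - 128/255 = 127/255 = 0.49803… → 0.50
(1-R'-K)/(1-K) simplifies to (max-R)/max with max = 128:
C = (128-112)/128 = 16/128 = 0.125 → 0.13
M = (128-128)/128 = 0/128 = 0 → 0.00
Y = (128-18)/128 = 110/128 = 0.85937… → 0.86
= CMYK(0.13, 0.00, 0.86, 0.50)


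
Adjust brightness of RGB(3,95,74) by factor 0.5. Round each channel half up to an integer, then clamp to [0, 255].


Multiply each channel by 0.5, round half up, clamp to [0, 255]
R: 3×0.5 = 1.5 → round → 2
G: 95×0.5 = 47.5 → round → 48
B: 74×0.5 = 37
= RGB(2, 48, 37)


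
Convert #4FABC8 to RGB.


4F → 79 (R)
AB → 171 (G)
C8 → 200 (B)
= RGB(79, 171, 200)


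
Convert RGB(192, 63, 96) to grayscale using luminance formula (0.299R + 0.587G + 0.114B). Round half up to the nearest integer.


Gray = 0.299×R + 0.587×G + 0.114×B
Gray = 0.299×192 + 0.587×63 + 0.114×96
Gray = 57.408 + 36.981 + 10.944
Gray = 105.333 → round half up → 105
Gray = 105


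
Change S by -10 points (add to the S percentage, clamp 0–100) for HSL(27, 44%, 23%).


Original S = 44%
Adjustment = -10 percentage points
New S = 44 + (-10) = 34
Clamp to [0, 100] → 34
= HSL(27°, 34%, 23%)


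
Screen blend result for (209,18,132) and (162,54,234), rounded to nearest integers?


Screen: C = 255 - (255-A)×(255-B)/255, rounded to nearest integer
R: 255 - (255-209)×(255-162)/255 = 255 - 4278/255 ≈ 255 - 16.776 = 238.224 → 238
G: 255 - (255-18)×(255-54)/255 = 255 - 47637/255 ≈ 255 - 186.812 = 68.188 → 68
B: 255 - (255-132)×(255-234)/255 = 255 - 2583/255 ≈ 255 - 10.129 = 244.871 → 245
= RGB(238, 68, 245)


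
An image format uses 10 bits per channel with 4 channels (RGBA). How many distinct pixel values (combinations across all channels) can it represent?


Total bits = 10 bits/channel × 4 channels = 40 bits
Distinct pixel values = 2^40
= 1,099,511,627,776 pixel values


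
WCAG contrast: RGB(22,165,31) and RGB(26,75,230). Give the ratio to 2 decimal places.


Linearize each sRGB channel c=v/255: c/12.92 if c ≤ 0.04045 else ((c+0.055)/1.055)^2.4
L = 0.2126×R_lin + 0.7152×G_lin + 0.0722×B_lin
Color 1 (22,165,31):
  R=22: 22/255≈0.0863 > 0.04045 → ((0.0863+0.055)/1.055)^2.4 ≈ 0.00802
  G=165: 165/255≈0.6471 > 0.04045 → ((0.6471+0.055)/1.055)^2.4 ≈ 0.37626
  B=31: 31/255≈0.1216 > 0.04045 → ((0.1216+0.055)/1.055)^2.4 ≈ 0.01370
  L1 = 0.2126×0.00802 + 0.7152×0.37626 + 0.0722×0.01370 ≈ 0.27180
Color 2 (26,75,230):
  R=26: 26/255≈0.1020 > 0.04045 → ((0.1020+0.055)/1.055)^2.4 ≈ 0.01033
  G=75: 75/255≈0.2941 > 0.04045 → ((0.2941+0.055)/1.055)^2.4 ≈ 0.07036
  B=230: 230/255≈0.9020 > 0.04045 → ((0.9020+0.055)/1.055)^2.4 ≈ 0.79130
  L2 = 0.2126×0.01033 + 0.7152×0.07036 + 0.0722×0.79130 ≈ 0.10965
Lighter = 0.27180, Darker = 0.10965
Ratio = (L_lighter + 0.05) / (L_darker + 0.05)
Ratio = (0.27180 + 0.05) / (0.10965 + 0.05) = 0.32180 / 0.15965 ≈ 2.0157
Ratio ≈ 2.02:1


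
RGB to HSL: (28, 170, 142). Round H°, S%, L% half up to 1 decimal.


Normalize: R'=28/255≈0.1098, G'=170/255≈0.6667, B'=142/255≈0.5569
Max=170/255, Min=28/255, Δ=Max-Min=142/255
L = (Max+Min)/2 = (170+28)/510 = 198/510 = 0.38823… → L = 38.8%
L ≤ 0.5 → S = Δ/(Max+Min) = 142/(170+28) = 142/198 = 0.71717… → S = 71.7%
(the 1/255 factors cancel in S and H, so raw channel differences can be used)
Max is G' → H = 60 × ((B-R)/Δ + 2) = 60 × ((142-28)/142 + 2)
  114/142 + 2 = 0.8028… + 2 = 2.8028…
  H = 60 × 2.8028… = 168.169…° → H = 168.2°
= HSL(168.2°, 71.7%, 38.8%)


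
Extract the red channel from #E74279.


Color: #E74279
R = E7 = 231
G = 42 = 66
B = 79 = 121
Red = 231


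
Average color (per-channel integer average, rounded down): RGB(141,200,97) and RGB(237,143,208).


Midpoint: each channel = ⌊(C₁+C₂)/2⌋
R: ⌊(141+237)/2⌋ = 189
G: ⌊(200+143)/2⌋ = 171
B: ⌊(97+208)/2⌋ = 152
= RGB(189, 171, 152)


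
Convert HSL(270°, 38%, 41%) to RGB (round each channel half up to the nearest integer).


H=270°, S=0.38, L=0.41
C = (1-|2L-1|)×S = (1-|-0.18|)×0.38 = 0.3116
H' = H/60 = 270/60 ≈ 4.5000; X = C×(1-|H' mod 2 - 1|) = 0.1558
m = L - C/2 = 0.41 - 0.1558 = 0.2542
Sector ⌊H'⌋ = 4 → (R',G',B') = (0.1558, 0.0, 0.3116)
RGB = ((R'+m)×255, (G'+m)×255, (B'+m)×255) = (104.55, 64.821, 144.279)
Round half up → RGB(105, 65, 144)


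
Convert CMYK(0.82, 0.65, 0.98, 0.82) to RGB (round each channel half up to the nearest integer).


R = 255 × (1-C) × (1-K) = 255 × 0.18 × 0.18 = 8.262 → 8
G = 255 × (1-M) × (1-K) = 255 × 0.35 × 0.18 = 16.065 → 16
B = 255 × (1-Y) × (1-K) = 255 × 0.02 × 0.18 = 0.918 → 1
= RGB(8, 16, 1)


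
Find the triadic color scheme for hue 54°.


Triadic: equally spaced at 120° intervals
H1 = 54°
H2 = (54 + 120) mod 360 = 174°
H3 = (54 + 240) mod 360 = 294°
Triadic = 54°, 174°, 294°


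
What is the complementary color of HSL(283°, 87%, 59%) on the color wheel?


Complement = opposite side of color wheel = hue + 180°
H' = (283 + 180) mod 360 = 103°
S and L unchanged.
= HSL(103°, 87%, 59%)


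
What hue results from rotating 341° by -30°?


New hue = (H + rotation) mod 360
New hue = (341 -30) mod 360
= 311 mod 360
= 311°


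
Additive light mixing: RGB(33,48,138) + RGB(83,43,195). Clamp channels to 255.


Additive: each channel = min(255, C₁+C₂)
R: 33+83 = 116 → 116
G: 48+43 = 91 → 91
B: 138+195 = 333 → 255
= RGB(116, 91, 255)


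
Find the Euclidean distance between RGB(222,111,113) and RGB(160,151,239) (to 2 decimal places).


d = √[(R₁-R₂)² + (G₁-G₂)² + (B₁-B₂)²]
d = √[(222-160)² + (111-151)² + (113-239)²]
d = √[3844 + 1600 + 15876]
d = √21320
d ≈ 146.01
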